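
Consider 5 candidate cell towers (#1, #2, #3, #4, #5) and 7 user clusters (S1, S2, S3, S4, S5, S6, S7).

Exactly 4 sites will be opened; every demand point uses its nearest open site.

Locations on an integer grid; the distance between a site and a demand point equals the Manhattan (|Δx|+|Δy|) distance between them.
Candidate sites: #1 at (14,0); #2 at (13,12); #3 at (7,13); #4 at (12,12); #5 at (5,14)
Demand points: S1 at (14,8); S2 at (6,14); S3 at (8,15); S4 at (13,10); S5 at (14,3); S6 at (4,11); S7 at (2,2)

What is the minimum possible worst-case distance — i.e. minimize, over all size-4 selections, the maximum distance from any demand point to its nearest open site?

14

Open {#1, #2, #3, #4}.
  Farthest demand point is S7 at distance 14 (to #1); all others are ≤ 14.
With {#1, #2, #3, #5} the worst case is 14.
With {#1, #2, #4, #5} the worst case is 14.
No size-4 selection achieves below 14.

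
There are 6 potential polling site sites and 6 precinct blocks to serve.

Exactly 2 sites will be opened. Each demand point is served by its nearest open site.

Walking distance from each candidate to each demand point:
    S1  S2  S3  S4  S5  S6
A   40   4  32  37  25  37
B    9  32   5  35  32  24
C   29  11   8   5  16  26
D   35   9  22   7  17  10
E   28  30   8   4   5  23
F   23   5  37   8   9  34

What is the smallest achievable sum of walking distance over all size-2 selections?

Open {B, D}.
  S1→B 9, S2→D 9, S3→B 5, S4→D 7, S5→D 17, S6→D 10  ⇒ total 57.
Compare {B, F}: total 60.
Compare {D, E}: total 64.
No size-2 selection does better; minimum is 57.

57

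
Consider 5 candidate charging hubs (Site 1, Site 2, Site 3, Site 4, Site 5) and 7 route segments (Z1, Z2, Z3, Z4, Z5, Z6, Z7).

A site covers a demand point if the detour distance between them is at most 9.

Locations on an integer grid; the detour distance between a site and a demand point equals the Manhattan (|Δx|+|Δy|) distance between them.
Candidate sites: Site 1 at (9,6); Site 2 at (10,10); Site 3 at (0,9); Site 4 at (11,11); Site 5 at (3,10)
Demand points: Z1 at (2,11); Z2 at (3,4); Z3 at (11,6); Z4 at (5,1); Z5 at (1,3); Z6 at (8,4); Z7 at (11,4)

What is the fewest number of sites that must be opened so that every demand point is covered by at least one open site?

2

Coverage sets (demand points within 9 of each site):
  Site 1: {Z2, Z3, Z4, Z6, Z7}
  Site 2: {Z1, Z3, Z6, Z7}
  Site 3: {Z1, Z2, Z5}
  Site 4: {Z1, Z3, Z7}
  Site 5: {Z1, Z2, Z5}
No single site covers all 7 demand points.
But {Site 1, Site 3} covers everything, so the minimum is 2.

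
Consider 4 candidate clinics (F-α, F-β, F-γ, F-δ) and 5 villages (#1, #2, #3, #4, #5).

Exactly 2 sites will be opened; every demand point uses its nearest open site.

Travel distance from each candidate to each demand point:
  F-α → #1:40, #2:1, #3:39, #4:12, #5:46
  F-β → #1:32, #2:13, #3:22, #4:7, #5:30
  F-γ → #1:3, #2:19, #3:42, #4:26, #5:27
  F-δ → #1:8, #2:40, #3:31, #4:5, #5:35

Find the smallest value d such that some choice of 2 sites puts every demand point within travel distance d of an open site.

27

Open {F-β, F-γ}.
  Farthest demand point is #5 at travel distance 27 (to F-γ); all others are ≤ 27.
With {F-β, F-δ} the worst case is 30.
With {F-γ, F-δ} the worst case is 31.
No size-2 selection achieves below 27.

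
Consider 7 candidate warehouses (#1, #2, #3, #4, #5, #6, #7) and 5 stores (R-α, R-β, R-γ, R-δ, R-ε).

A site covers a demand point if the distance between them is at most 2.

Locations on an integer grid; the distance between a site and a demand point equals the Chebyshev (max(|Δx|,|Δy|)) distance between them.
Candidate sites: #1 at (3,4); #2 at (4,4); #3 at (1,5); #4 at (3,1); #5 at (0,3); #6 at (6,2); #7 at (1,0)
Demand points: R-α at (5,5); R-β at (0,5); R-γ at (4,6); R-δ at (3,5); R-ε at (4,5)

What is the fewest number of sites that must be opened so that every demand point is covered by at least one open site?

Coverage sets (demand points within 2 of each site):
  #1: {R-α, R-γ, R-δ, R-ε}
  #2: {R-α, R-γ, R-δ, R-ε}
  #3: {R-β, R-δ}
  #4: {}
  #5: {R-β}
  #6: {}
  #7: {}
No single site covers all 5 demand points.
But {#1, #3} covers everything, so the minimum is 2.

2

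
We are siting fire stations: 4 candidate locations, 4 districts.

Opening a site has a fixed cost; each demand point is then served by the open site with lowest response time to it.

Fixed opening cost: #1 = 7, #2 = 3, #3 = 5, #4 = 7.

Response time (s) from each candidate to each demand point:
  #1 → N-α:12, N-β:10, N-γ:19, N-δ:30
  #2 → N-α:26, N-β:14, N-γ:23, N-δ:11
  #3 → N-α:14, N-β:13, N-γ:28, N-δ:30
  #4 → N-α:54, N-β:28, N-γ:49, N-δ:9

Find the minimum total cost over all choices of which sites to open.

62

Open {#1, #2}: assign each demand point to its cheapest open site.
  N-α→#1 12, N-β→#1 10, N-γ→#1 19, N-δ→#2 11
  response time 52, fixed 10 → total 62.
Compare {#1, #4}: response time 50 + fixed 14 = 64.
Compare {#1, #2, #3}: response time 52 + fixed 15 = 67.
Compare {#1, #2, #4}: response time 50 + fixed 17 = 67.
All other subsets cost ≥ 64. Minimum total cost: 62.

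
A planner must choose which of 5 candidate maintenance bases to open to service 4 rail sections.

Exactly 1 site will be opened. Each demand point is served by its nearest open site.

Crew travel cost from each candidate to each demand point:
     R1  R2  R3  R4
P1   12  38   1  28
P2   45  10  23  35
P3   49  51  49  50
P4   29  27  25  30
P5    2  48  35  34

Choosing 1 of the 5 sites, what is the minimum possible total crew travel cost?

79

Open {P1}.
  R1→P1 12, R2→P1 38, R3→P1 1, R4→P1 28  ⇒ total 79.
Compare {P4}: total 111.
Compare {P2}: total 113.
No size-1 selection does better; minimum is 79.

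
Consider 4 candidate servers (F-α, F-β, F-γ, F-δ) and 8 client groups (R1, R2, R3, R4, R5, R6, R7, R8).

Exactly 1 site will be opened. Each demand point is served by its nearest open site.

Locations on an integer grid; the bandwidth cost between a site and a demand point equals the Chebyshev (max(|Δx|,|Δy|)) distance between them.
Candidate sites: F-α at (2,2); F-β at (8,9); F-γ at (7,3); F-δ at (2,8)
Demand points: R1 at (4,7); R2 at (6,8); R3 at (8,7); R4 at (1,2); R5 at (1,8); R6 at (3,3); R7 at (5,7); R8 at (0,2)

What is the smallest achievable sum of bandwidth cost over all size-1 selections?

Open {F-α}.
  R1→F-α 5, R2→F-α 6, R3→F-α 6, R4→F-α 1, R5→F-α 6, R6→F-α 1, R7→F-α 5, R8→F-α 2  ⇒ total 32.
Compare {F-δ}: total 33.
Compare {F-β}: total 39.
No size-1 selection does better; minimum is 32.

32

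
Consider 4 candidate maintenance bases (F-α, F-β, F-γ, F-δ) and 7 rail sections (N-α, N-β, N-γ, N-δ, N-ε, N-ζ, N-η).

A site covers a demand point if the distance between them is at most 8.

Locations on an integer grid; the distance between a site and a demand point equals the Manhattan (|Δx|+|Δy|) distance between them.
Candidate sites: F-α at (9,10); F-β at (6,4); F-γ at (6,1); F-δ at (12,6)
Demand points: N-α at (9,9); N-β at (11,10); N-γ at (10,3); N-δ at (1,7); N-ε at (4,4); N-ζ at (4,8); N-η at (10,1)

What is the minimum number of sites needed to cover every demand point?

Coverage sets (demand points within 8 of each site):
  F-α: {N-α, N-β, N-γ, N-ζ}
  F-β: {N-α, N-γ, N-δ, N-ε, N-ζ, N-η}
  F-γ: {N-γ, N-ε, N-η}
  F-δ: {N-α, N-β, N-γ, N-η}
No single site covers all 7 demand points.
But {F-α, F-β} covers everything, so the minimum is 2.

2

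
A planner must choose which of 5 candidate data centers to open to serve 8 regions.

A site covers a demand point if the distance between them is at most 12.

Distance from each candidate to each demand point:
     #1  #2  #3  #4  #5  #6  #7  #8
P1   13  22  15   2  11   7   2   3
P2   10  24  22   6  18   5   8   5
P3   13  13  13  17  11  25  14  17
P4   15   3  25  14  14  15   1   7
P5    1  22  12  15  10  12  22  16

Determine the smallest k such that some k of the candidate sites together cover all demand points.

Coverage sets (demand points within 12 of each site):
  P1: {#4, #5, #6, #7, #8}
  P2: {#1, #4, #6, #7, #8}
  P3: {#5}
  P4: {#2, #7, #8}
  P5: {#1, #3, #5, #6}
No 2 sites suffice: every size-2 union leaves at least one demand point uncovered.
But {P1, P4, P5} covers everything, so the minimum is 3.

3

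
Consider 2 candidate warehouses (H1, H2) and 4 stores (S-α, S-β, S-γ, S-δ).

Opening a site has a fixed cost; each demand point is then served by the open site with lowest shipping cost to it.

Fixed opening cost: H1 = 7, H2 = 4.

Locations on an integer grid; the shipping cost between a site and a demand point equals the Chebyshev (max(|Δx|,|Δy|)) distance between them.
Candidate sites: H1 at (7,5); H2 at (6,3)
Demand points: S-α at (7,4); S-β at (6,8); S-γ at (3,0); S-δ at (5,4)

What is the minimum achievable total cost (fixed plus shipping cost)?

14

Open {H2}: assign each demand point to its cheapest open site.
  S-α→H2 1, S-β→H2 5, S-γ→H2 3, S-δ→H2 1
  shipping cost 10, fixed 4 → total 14.
Compare {H1}: shipping cost 11 + fixed 7 = 18.
Compare {H1, H2}: shipping cost 8 + fixed 11 = 19.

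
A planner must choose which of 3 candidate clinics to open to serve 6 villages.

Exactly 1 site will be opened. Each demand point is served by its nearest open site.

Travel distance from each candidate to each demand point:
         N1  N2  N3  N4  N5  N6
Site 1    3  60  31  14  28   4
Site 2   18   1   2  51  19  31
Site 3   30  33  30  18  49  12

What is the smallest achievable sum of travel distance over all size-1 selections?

Open {Site 2}.
  N1→Site 2 18, N2→Site 2 1, N3→Site 2 2, N4→Site 2 51, N5→Site 2 19, N6→Site 2 31  ⇒ total 122.
Compare {Site 1}: total 140.
Compare {Site 3}: total 172.

122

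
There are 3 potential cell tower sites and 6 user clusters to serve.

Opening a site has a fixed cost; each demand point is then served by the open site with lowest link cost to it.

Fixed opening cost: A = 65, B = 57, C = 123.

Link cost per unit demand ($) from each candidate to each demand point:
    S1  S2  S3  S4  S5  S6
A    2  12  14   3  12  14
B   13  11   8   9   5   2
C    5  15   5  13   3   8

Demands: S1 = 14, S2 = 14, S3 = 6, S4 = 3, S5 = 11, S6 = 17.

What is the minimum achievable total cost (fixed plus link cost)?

Open {A, B}: assign each demand point to its cheapest open site.
  S1→A 14×2=28, S2→B 14×11=154, S3→B 6×8=48, S4→A 3×3=9, S5→B 11×5=55, S6→B 17×2=34
  link cost 328, fixed 122 → total 450.
Compare {B, C}: link cost 348 + fixed 180 = 528.
Compare {A, B, C}: link cost 288 + fixed 245 = 533.
Compare {B}: link cost 500 + fixed 57 = 557.
All other subsets cost ≥ 528. Minimum total cost: 450.

450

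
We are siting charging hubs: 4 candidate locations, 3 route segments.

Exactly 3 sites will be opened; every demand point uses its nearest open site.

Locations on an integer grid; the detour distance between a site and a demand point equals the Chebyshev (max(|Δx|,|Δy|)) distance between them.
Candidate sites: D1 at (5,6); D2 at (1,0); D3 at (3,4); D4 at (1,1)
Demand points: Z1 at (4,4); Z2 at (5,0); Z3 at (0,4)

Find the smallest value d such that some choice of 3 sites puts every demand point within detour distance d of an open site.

Open {D1, D2, D3}.
  Farthest demand point is Z2 at detour distance 4 (to D2); all others are ≤ 4.
With {D1, D2, D4} the worst case is 4.
With {D1, D3, D4} the worst case is 4.
No size-3 selection achieves below 4.

4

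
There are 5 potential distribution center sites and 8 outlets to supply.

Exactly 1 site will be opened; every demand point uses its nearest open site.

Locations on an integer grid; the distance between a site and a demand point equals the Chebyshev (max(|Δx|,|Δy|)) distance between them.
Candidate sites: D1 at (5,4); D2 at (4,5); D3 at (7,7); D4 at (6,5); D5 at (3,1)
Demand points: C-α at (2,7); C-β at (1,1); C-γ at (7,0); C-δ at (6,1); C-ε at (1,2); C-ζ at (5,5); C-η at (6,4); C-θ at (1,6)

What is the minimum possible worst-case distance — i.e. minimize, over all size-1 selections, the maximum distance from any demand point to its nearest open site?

Open {D1}.
  Farthest demand point is C-β at distance 4 (to D1); all others are ≤ 4.
With {D2} the worst case is 5.
With {D4} the worst case is 5.
No size-1 selection achieves below 4.

4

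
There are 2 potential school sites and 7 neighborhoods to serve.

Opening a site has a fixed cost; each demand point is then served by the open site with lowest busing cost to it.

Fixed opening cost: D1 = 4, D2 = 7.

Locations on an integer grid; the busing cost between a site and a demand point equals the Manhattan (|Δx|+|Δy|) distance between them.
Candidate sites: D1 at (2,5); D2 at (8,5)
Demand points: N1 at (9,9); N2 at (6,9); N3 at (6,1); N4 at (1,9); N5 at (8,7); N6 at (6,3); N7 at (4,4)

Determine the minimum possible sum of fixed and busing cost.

42

Open {D1, D2}: assign each demand point to its cheapest open site.
  N1→D2 5, N2→D2 6, N3→D2 6, N4→D1 5, N5→D2 2, N6→D2 4, N7→D1 3
  busing cost 31, fixed 11 → total 42.
Compare {D2}: busing cost 39 + fixed 7 = 46.
Compare {D1}: busing cost 49 + fixed 4 = 53.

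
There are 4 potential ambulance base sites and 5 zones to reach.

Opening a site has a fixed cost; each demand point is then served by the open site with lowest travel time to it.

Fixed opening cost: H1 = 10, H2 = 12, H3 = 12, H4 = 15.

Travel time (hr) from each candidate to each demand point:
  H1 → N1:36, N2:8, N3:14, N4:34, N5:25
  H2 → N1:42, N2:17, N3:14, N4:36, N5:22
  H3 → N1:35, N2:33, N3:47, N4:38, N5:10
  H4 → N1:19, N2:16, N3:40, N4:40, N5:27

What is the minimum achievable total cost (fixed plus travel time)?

122

Open {H1, H3, H4}: assign each demand point to its cheapest open site.
  N1→H4 19, N2→H1 8, N3→H1 14, N4→H1 34, N5→H3 10
  travel time 85, fixed 37 → total 122.
Compare {H1, H3}: travel time 101 + fixed 22 = 123.
Compare {H1, H4}: travel time 100 + fixed 25 = 125.
Compare {H1}: travel time 117 + fixed 10 = 127.
All other subsets cost ≥ 123. Minimum total cost: 122.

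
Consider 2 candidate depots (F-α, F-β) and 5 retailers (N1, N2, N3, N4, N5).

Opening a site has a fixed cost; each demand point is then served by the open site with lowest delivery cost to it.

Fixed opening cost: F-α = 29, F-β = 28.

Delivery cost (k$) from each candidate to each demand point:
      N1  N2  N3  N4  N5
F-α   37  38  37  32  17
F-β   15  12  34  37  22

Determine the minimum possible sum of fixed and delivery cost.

Open {F-β}: assign each demand point to its cheapest open site.
  N1→F-β 15, N2→F-β 12, N3→F-β 34, N4→F-β 37, N5→F-β 22
  delivery cost 120, fixed 28 → total 148.
Compare {F-α, F-β}: delivery cost 110 + fixed 57 = 167.
Compare {F-α}: delivery cost 161 + fixed 29 = 190.

148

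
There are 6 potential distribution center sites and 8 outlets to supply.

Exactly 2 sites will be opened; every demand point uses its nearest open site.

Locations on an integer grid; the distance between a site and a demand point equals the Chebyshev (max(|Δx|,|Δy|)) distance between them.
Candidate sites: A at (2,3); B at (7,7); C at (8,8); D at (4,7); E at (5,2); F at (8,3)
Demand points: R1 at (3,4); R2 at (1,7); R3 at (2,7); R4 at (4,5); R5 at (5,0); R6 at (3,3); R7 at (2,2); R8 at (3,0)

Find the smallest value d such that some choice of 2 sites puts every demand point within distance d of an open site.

3

Open {A, D}.
  Farthest demand point is R2 at distance 3 (to D); all others are ≤ 3.
With {D, E} the worst case is 3.
With {A, B} the worst case is 4.
No size-2 selection achieves below 3.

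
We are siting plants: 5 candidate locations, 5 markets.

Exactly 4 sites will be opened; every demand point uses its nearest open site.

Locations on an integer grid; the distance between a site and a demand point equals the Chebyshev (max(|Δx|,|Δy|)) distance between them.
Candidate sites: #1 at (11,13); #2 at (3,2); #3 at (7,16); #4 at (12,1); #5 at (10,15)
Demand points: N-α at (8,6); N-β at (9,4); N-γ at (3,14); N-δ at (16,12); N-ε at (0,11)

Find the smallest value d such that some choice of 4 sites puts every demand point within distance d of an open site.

7

Open {#1, #2, #3, #4}.
  Farthest demand point is N-ε at distance 7 (to #3); all others are ≤ 7.
With {#1, #2, #3, #5} the worst case is 7.
With {#1, #3, #4, #5} the worst case is 7.
No size-4 selection achieves below 7.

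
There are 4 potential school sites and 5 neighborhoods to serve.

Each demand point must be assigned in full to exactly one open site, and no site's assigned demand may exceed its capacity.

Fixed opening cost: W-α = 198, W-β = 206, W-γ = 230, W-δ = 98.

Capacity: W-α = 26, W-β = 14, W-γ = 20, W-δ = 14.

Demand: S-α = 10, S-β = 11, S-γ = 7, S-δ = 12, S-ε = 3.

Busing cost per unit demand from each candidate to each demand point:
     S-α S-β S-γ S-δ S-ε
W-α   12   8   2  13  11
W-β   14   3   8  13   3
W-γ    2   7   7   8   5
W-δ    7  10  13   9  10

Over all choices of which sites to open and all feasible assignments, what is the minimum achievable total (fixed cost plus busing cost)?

Open {W-β, W-γ, W-δ}; cheapest assignment that respects the capacities:
  W-β (cap 14, load 14): S-β, S-ε — cost 11×3 + 3×3 = 42
  W-γ (cap 20, load 17): S-α, S-γ — cost 10×2 + 7×7 = 69
  W-δ (cap 14, load 12): S-δ — cost 12×9 = 108
  Shipping 219, fixed 534 → total 753.
  Any other capacity-feasible assignment to {W-β, W-γ, W-δ} ships for at least 219.
Compare {W-α, W-γ}: its best feasible assignment gives total 756.
Compare {W-α, W-γ, W-δ}: its best feasible assignment gives total 771.
Every other set of open sites that can feasibly serve all demand totals ≥ 756 even under its best assignment. Minimum: 753.

753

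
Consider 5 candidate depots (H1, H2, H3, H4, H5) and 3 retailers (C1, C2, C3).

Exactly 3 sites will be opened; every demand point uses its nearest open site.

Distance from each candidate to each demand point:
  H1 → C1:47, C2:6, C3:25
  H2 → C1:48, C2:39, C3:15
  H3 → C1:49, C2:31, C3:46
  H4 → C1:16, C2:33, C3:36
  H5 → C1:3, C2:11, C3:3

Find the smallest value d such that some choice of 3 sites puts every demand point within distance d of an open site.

Open {H1, H2, H5}.
  Farthest demand point is C2 at distance 6 (to H1); all others are ≤ 6.
With {H1, H3, H5} the worst case is 6.
With {H1, H4, H5} the worst case is 6.
No size-3 selection achieves below 6.

6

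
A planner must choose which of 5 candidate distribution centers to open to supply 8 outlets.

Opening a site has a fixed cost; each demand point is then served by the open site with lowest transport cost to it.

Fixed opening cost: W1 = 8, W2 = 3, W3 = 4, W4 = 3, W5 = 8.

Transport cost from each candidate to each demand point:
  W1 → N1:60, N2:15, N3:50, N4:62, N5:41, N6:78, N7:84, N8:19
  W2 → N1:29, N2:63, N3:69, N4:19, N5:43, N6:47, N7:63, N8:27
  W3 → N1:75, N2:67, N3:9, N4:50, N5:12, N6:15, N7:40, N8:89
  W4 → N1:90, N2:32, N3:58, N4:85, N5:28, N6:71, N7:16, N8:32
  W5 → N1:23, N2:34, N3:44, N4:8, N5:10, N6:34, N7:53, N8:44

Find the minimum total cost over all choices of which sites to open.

138

Open {W1, W3, W4, W5}: assign each demand point to its cheapest open site.
  N1→W5 23, N2→W1 15, N3→W3 9, N4→W5 8, N5→W5 10, N6→W3 15, N7→W4 16, N8→W1 19
  transport cost 115, fixed 23 → total 138.
Compare {W1, W2, W3, W4, W5}: transport cost 115 + fixed 26 = 141.
Compare {W1, W2, W3, W4}: transport cost 134 + fixed 18 = 152.
Compare {W2, W3, W4, W5}: transport cost 140 + fixed 18 = 158.
All other subsets cost ≥ 141. Minimum total cost: 138.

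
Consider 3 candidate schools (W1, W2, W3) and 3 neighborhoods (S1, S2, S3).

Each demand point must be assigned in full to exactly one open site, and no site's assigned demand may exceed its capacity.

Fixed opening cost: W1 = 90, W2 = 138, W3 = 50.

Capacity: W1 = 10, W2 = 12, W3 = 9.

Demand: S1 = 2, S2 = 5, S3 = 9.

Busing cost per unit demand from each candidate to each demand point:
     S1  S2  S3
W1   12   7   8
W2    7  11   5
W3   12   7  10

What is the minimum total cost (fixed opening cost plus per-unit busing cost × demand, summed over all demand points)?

271

Open {W1, W3}; cheapest assignment that respects the capacities:
  W1 (cap 10, load 9): S3 — cost 9×8 = 72
  W3 (cap 9, load 7): S1, S2 — cost 2×12 + 5×7 = 59
  Shipping 131, fixed 140 → total 271.
  Any other capacity-feasible assignment to {W1, W3} ships for at least 131.
Compare {W2, W3}: its best feasible assignment gives total 282.
Compare {W1, W2}: its best feasible assignment gives total 322.
Every other set of open sites that can feasibly serve all demand totals ≥ 282 even under its best assignment. Minimum: 271.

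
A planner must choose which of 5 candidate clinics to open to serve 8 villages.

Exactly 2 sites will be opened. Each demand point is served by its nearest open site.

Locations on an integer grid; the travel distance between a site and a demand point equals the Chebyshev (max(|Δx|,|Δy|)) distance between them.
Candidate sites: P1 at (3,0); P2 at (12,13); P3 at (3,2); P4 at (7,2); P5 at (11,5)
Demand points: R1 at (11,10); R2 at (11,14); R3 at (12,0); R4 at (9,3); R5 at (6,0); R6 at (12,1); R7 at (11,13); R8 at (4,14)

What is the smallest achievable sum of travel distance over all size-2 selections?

27

Open {P2, P4}.
  R1→P2 3, R2→P2 1, R3→P4 5, R4→P4 2, R5→P4 2, R6→P4 5, R7→P2 1, R8→P2 8  ⇒ total 27.
Compare {P2, P5}: total 29.
Compare {P1, P2}: total 40.
No size-2 selection does better; minimum is 27.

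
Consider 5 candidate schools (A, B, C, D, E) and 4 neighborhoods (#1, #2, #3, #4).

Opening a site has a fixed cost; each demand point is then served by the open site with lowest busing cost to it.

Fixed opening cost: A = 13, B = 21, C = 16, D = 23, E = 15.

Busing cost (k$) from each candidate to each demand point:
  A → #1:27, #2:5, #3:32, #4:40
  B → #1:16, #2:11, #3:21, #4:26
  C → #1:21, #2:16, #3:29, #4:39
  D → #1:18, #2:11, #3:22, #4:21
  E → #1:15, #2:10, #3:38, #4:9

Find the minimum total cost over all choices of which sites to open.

Open {E}: assign each demand point to its cheapest open site.
  #1→E 15, #2→E 10, #3→E 38, #4→E 9
  busing cost 72, fixed 15 → total 87.
Compare {A, E}: busing cost 61 + fixed 28 = 89.
Compare {B, E}: busing cost 55 + fixed 36 = 91.
Compare {C, E}: busing cost 63 + fixed 31 = 94.
All other subsets cost ≥ 89. Minimum total cost: 87.

87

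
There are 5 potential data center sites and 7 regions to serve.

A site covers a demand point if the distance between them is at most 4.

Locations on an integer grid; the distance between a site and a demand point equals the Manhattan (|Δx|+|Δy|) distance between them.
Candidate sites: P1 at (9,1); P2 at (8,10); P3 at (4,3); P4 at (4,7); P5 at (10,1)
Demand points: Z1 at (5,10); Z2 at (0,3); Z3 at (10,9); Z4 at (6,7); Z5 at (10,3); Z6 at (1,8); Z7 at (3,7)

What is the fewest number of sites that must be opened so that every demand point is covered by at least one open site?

4

Coverage sets (demand points within 4 of each site):
  P1: {Z5}
  P2: {Z1, Z3}
  P3: {Z2}
  P4: {Z1, Z4, Z6, Z7}
  P5: {Z5}
No 3 sites suffice: every size-3 union leaves at least one demand point uncovered.
But {P1, P2, P3, P4} covers everything, so the minimum is 4.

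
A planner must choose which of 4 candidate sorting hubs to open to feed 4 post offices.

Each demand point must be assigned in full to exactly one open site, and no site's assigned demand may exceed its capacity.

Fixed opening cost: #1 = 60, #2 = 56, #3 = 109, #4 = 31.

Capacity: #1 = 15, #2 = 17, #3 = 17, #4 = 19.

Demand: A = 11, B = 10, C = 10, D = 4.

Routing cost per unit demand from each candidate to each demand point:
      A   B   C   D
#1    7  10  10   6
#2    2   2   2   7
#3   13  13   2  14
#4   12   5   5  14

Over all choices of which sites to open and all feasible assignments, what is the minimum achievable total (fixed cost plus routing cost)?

Open {#2, #3, #4}; cheapest assignment that respects the capacities:
  #2 (cap 17, load 15): A, D — cost 11×2 + 4×7 = 50
  #3 (cap 17, load 10): C — cost 10×2 = 20
  #4 (cap 19, load 10): B — cost 10×5 = 50
  Shipping 120, fixed 196 → total 316.
  Any other capacity-feasible assignment to {#2, #3, #4} ships for at least 120.
Compare {#1, #2, #4}: its best feasible assignment gives total 318.
Compare {#1, #2, #3}: its best feasible assignment gives total 366.
Every other set of open sites that can feasibly serve all demand totals ≥ 318 even under its best assignment. Minimum: 316.

316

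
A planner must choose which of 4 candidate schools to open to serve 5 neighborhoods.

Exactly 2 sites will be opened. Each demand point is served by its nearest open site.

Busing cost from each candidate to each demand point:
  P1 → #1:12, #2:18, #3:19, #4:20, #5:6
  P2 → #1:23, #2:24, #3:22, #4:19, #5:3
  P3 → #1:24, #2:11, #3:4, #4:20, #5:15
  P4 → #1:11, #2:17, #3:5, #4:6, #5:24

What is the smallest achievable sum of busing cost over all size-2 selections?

Open {P2, P4}.
  #1→P4 11, #2→P4 17, #3→P4 5, #4→P4 6, #5→P2 3  ⇒ total 42.
Compare {P1, P4}: total 45.
Compare {P3, P4}: total 47.
No size-2 selection does better; minimum is 42.

42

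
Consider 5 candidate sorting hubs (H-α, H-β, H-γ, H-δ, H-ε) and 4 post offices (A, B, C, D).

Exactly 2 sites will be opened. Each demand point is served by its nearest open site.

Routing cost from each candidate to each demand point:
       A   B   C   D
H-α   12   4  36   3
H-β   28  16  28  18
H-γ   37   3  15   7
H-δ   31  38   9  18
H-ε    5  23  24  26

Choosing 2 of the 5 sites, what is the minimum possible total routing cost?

28

Open {H-α, H-δ}.
  A→H-α 12, B→H-α 4, C→H-δ 9, D→H-α 3  ⇒ total 28.
Compare {H-γ, H-ε}: total 30.
Compare {H-α, H-γ}: total 33.
No size-2 selection does better; minimum is 28.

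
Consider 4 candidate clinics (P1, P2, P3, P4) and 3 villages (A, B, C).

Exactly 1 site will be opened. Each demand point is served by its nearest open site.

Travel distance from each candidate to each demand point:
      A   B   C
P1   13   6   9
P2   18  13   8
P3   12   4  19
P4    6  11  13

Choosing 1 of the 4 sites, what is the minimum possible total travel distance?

28

Open {P1}.
  A→P1 13, B→P1 6, C→P1 9  ⇒ total 28.
Compare {P4}: total 30.
Compare {P3}: total 35.
No size-1 selection does better; minimum is 28.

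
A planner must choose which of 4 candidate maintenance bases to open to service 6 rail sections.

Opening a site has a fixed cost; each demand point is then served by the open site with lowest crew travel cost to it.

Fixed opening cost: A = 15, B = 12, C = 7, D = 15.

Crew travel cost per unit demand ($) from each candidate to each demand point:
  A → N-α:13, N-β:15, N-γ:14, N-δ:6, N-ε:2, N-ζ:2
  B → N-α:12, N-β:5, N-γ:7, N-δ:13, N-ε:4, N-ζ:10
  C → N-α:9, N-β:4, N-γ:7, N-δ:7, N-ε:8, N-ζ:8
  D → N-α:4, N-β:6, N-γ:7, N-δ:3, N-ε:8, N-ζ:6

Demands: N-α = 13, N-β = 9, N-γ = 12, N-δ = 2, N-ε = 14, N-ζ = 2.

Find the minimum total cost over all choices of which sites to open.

Open {A, C, D}: assign each demand point to its cheapest open site.
  N-α→D 13×4=52, N-β→C 9×4=36, N-γ→C 12×7=84, N-δ→D 2×3=6, N-ε→A 14×2=28, N-ζ→A 2×2=4
  crew travel cost 210, fixed 37 → total 247.
Compare {A, D}: crew travel cost 228 + fixed 30 = 258.
Compare {A, B, C, D}: crew travel cost 210 + fixed 49 = 259.
Compare {A, B, D}: crew travel cost 219 + fixed 42 = 261.
All other subsets cost ≥ 258. Minimum total cost: 247.

247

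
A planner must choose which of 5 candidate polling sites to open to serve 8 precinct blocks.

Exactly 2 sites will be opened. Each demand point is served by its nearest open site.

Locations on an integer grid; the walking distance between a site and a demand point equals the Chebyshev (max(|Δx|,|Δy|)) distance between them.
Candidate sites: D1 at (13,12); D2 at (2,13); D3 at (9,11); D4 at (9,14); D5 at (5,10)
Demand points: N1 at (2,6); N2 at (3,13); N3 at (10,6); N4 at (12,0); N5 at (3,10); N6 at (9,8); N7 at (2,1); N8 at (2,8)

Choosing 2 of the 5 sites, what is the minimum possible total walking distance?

38

Open {D2, D5}.
  N1→D5 4, N2→D2 1, N3→D5 5, N4→D5 10, N5→D5 2, N6→D5 4, N7→D5 9, N8→D5 3  ⇒ total 38.
Compare {D3, D5}: total 39.
Compare {D1, D5}: total 40.
No size-2 selection does better; minimum is 38.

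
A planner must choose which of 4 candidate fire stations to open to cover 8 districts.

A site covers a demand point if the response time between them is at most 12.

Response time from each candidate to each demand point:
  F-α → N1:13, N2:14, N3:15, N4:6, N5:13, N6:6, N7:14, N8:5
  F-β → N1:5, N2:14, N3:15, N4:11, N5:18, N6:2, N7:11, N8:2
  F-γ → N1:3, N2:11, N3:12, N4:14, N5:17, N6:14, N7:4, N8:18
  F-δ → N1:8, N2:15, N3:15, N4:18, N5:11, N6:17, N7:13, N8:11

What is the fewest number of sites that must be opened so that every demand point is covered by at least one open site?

Coverage sets (demand points within 12 of each site):
  F-α: {N4, N6, N8}
  F-β: {N1, N4, N6, N7, N8}
  F-γ: {N1, N2, N3, N7}
  F-δ: {N1, N5, N8}
No 2 sites suffice: every size-2 union leaves at least one demand point uncovered.
But {F-α, F-γ, F-δ} covers everything, so the minimum is 3.

3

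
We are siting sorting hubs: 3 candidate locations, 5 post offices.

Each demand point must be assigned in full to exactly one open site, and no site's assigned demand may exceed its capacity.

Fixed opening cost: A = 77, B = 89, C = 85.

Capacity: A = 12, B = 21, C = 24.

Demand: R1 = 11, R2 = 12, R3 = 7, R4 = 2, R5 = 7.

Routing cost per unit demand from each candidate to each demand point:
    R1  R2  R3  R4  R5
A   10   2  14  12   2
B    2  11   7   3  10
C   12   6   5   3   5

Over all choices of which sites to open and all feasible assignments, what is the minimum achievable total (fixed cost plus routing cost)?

Open {B, C}; cheapest assignment that respects the capacities:
  B (cap 21, load 20): R1, R3, R4 — cost 11×2 + 7×7 + 2×3 = 77
  C (cap 24, load 19): R2, R5 — cost 12×6 + 7×5 = 107
  Shipping 184, fixed 174 → total 358.
  Any other capacity-feasible assignment to {B, C} ships for at least 184.
Compare {A, B, C}: its best feasible assignment gives total 373.
Every other set of open sites that can feasibly serve all demand totals ≥ 373 even under its best assignment. Minimum: 358.

358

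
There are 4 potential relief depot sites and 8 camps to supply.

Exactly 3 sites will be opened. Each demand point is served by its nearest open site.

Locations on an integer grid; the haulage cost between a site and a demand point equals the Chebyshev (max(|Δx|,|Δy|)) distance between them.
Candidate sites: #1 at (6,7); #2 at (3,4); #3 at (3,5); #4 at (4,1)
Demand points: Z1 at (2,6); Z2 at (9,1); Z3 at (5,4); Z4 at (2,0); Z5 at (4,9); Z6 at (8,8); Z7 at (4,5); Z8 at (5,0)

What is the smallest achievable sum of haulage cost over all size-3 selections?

16

Open {#1, #3, #4}.
  Z1→#3 1, Z2→#4 5, Z3→#3 2, Z4→#4 2, Z5→#1 2, Z6→#1 2, Z7→#3 1, Z8→#4 1  ⇒ total 16.
Compare {#1, #2, #4}: total 17.
Compare {#2, #3, #4}: total 21.
No size-3 selection does better; minimum is 16.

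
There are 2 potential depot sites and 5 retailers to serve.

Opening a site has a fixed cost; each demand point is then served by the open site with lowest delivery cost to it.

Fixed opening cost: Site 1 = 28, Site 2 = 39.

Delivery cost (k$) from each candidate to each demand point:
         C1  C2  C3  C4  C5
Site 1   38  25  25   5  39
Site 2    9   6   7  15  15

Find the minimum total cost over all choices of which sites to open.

91

Open {Site 2}: assign each demand point to its cheapest open site.
  C1→Site 2 9, C2→Site 2 6, C3→Site 2 7, C4→Site 2 15, C5→Site 2 15
  delivery cost 52, fixed 39 → total 91.
Compare {Site 1, Site 2}: delivery cost 42 + fixed 67 = 109.
Compare {Site 1}: delivery cost 132 + fixed 28 = 160.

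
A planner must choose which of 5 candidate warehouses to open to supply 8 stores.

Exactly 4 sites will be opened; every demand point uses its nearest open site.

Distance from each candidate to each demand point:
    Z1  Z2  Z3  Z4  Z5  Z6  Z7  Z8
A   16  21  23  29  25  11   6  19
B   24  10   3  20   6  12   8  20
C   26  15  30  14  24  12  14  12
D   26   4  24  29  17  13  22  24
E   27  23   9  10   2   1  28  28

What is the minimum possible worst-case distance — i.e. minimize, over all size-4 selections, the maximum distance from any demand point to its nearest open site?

16

Open {A, B, C, D}.
  Farthest demand point is Z1 at distance 16 (to A); all others are ≤ 16.
With {A, B, C, E} the worst case is 16.
With {A, C, D, E} the worst case is 16.
No size-4 selection achieves below 16.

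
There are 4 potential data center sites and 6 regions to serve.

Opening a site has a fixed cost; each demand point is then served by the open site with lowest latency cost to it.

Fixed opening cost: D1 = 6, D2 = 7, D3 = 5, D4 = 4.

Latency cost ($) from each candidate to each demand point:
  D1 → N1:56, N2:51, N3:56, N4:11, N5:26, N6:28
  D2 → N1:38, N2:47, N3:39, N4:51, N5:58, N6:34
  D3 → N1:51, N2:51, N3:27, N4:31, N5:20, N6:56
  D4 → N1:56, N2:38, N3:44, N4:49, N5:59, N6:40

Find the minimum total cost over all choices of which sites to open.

184

Open {D1, D2, D3, D4}: assign each demand point to its cheapest open site.
  N1→D2 38, N2→D4 38, N3→D3 27, N4→D1 11, N5→D3 20, N6→D1 28
  latency cost 162, fixed 22 → total 184.
Compare {D1, D2, D3}: latency cost 171 + fixed 18 = 189.
Compare {D1, D3, D4}: latency cost 175 + fixed 15 = 190.
Compare {D1, D2, D4}: latency cost 180 + fixed 17 = 197.
All other subsets cost ≥ 189. Minimum total cost: 184.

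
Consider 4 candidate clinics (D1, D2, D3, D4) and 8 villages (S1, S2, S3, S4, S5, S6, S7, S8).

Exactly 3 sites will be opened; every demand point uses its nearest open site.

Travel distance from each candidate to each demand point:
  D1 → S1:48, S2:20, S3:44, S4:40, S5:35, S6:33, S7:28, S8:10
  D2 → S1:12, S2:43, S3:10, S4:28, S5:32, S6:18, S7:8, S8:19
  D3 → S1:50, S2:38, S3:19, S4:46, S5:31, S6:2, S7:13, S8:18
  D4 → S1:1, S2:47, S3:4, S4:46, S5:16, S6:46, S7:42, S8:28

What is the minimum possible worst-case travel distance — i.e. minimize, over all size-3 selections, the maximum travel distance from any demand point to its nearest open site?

28

Open {D1, D2, D4}.
  Farthest demand point is S4 at travel distance 28 (to D2); all others are ≤ 28.
With {D1, D2, D3} the worst case is 31.
With {D2, D3, D4} the worst case is 38.
No size-3 selection achieves below 28.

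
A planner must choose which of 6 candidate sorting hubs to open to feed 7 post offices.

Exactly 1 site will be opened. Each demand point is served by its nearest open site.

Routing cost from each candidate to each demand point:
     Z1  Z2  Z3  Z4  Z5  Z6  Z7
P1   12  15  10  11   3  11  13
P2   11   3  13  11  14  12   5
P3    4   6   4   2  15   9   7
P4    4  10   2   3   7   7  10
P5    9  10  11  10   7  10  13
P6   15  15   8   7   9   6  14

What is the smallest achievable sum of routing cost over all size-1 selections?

Open {P4}.
  Z1→P4 4, Z2→P4 10, Z3→P4 2, Z4→P4 3, Z5→P4 7, Z6→P4 7, Z7→P4 10  ⇒ total 43.
Compare {P3}: total 47.
Compare {P2}: total 69.
No size-1 selection does better; minimum is 43.

43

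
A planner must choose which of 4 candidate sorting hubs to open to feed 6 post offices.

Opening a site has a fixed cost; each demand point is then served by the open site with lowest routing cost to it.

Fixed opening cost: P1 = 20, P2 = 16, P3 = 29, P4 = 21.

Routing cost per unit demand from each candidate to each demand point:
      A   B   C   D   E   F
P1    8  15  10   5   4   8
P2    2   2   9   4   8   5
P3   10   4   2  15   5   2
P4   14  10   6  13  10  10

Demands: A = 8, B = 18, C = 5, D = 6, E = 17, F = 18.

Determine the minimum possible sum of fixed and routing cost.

252

Open {P2, P3}: assign each demand point to its cheapest open site.
  A→P2 8×2=16, B→P2 18×2=36, C→P3 5×2=10, D→P2 6×4=24, E→P3 17×5=85, F→P3 18×2=36
  routing cost 207, fixed 45 → total 252.
Compare {P1, P2, P3}: routing cost 190 + fixed 65 = 255.
Compare {P2, P3, P4}: routing cost 207 + fixed 66 = 273.
Compare {P1, P2, P3, P4}: routing cost 190 + fixed 86 = 276.
All other subsets cost ≥ 255. Minimum total cost: 252.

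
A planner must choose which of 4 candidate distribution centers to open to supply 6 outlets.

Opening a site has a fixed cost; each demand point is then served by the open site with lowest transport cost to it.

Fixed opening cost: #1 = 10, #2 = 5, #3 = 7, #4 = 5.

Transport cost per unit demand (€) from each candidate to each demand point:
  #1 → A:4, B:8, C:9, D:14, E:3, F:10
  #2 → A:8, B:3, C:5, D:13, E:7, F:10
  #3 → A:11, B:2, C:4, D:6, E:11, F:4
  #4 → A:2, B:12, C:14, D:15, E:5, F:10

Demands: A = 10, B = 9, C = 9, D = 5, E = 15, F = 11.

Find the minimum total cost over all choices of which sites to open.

Open {#1, #3, #4}: assign each demand point to its cheapest open site.
  A→#4 10×2=20, B→#3 9×2=18, C→#3 9×4=36, D→#3 5×6=30, E→#1 15×3=45, F→#3 11×4=44
  transport cost 193, fixed 22 → total 215.
Compare {#1, #2, #3, #4}: transport cost 193 + fixed 27 = 220.
Compare {#1, #3}: transport cost 213 + fixed 17 = 230.
Compare {#3, #4}: transport cost 223 + fixed 12 = 235.
All other subsets cost ≥ 220. Minimum total cost: 215.

215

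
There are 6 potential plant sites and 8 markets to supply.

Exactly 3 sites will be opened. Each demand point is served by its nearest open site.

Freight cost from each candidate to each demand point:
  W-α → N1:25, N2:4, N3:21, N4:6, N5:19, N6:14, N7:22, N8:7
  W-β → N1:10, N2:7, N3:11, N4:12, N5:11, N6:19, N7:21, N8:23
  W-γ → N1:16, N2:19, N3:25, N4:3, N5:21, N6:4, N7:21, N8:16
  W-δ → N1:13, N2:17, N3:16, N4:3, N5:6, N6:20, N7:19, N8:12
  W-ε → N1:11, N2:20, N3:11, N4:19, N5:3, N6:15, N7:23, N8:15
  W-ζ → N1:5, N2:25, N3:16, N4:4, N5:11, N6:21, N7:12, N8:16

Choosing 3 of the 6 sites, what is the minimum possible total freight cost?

60

Open {W-α, W-ε, W-ζ}.
  N1→W-ζ 5, N2→W-α 4, N3→W-ε 11, N4→W-ζ 4, N5→W-ε 3, N6→W-α 14, N7→W-ζ 12, N8→W-α 7  ⇒ total 60.
Compare {W-α, W-γ, W-ζ}: total 62.
Compare {W-α, W-γ, W-ε}: total 64.
No size-3 selection does better; minimum is 60.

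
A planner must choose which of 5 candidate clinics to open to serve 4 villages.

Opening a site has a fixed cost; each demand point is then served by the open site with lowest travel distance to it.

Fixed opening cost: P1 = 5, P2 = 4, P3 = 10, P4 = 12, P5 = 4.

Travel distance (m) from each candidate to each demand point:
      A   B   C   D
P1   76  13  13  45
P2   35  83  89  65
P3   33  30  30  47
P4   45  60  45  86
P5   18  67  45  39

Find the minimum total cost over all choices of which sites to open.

92

Open {P1, P5}: assign each demand point to its cheapest open site.
  A→P5 18, B→P1 13, C→P1 13, D→P5 39
  travel distance 83, fixed 9 → total 92.
Compare {P1, P2, P5}: travel distance 83 + fixed 13 = 96.
Compare {P1, P3, P5}: travel distance 83 + fixed 19 = 102.
Compare {P1, P4, P5}: travel distance 83 + fixed 21 = 104.
All other subsets cost ≥ 96. Minimum total cost: 92.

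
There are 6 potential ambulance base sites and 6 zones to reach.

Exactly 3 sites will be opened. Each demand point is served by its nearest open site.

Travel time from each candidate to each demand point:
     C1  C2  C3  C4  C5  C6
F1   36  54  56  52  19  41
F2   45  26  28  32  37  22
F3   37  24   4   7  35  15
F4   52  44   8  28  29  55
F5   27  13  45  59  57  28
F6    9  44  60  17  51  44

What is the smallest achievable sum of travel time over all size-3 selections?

Open {F1, F3, F6}.
  C1→F6 9, C2→F3 24, C3→F3 4, C4→F3 7, C5→F1 19, C6→F3 15  ⇒ total 78.
Compare {F3, F5, F6}: total 83.
Compare {F1, F3, F5}: total 85.
No size-3 selection does better; minimum is 78.

78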